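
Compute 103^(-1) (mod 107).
Since 107 is prime, by Fermat 103^(-1) ≡ 103^{105} ≡ 80 (mod 107). Verify: 103 × 80 = 8240 ≡ 1 (mod 107)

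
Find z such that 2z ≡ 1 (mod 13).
Since 13 is prime, by Fermat 2^(-1) ≡ 2^{11} ≡ 7 (mod 13). Verify: 2 × 7 = 14 ≡ 1 (mod 13)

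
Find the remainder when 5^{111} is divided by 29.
By Fermat: 5^{28} ≡ 1 mod 29. 111 = 3×28 + 27. So 5^{111} ≡ 5^{27} ≡ 6 mod 29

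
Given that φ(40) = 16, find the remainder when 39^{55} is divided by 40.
By Euler: 39^{16} ≡ 1 (mod 40) since gcd(39, 40) = 1. 55 = 3×16 + 7. So 39^{55} ≡ 39^{7} ≡ 39 (mod 40)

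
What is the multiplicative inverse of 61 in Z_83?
Since 83 is prime, by Fermat 61^(-1) ≡ 61^{81} ≡ 49 (mod 83). Verify: 61 × 49 = 2989 ≡ 1 (mod 83)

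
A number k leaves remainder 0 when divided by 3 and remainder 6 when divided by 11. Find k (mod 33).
M = 3 × 11 = 33. M₁ = 11, y₁ ≡ 2 (mod 3). M₂ = 3, y₂ ≡ 4 (mod 11). k = 0×11×2 + 6×3×4 ≡ 6 (mod 33)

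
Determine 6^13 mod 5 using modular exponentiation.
Using Fermat: 6^{4} ≡ 1 mod 5. 13 ≡ 1 mod 4. So 6^{13} ≡ 6^{1} ≡ 1 mod 5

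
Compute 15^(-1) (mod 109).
Since 109 is prime, by Fermat 15^(-1) ≡ 15^{107} ≡ 80 (mod 109). Verify: 15 × 80 = 1200 ≡ 1 (mod 109)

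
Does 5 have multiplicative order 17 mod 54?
Powers of 5 mod 54: 5^1≡5, 5^2≡25, 5^3≡17, 5^4≡31, 5^5≡47, 5^6≡19, 5^7≡41, 5^8≡43, 5^9≡53, 5^10≡49, 5^11≡29, 5^12≡37, 5^13≡23, 5^14≡7, 5^15≡35, 5^16≡13, 5^17≡11, 5^18≡1. 5^17≡11≢1, so ord ≠ 17. No, the actual order is 18.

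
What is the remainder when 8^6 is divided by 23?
By repeated squaring mod 23: 8^{1}≡8, 8^{2}≡18, 8^{4}≡2. Then 8^{6} = 8^{4+2} ≡ 2 × 18 ≡ 13 mod 23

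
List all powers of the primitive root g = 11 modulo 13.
11^1, 11^2, ..., 11^{12} mod 13: [11, 4, 5, 3, 7, 12, 2, 9, 8, 10, 6, 1]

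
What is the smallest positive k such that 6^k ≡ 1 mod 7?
Powers of 6 mod 7: 6^1≡6, 6^2≡1. So the order of 6 is 2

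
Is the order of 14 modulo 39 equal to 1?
Powers of 14 mod 39: 14^1≡14, 14^2≡1. 14^1≡14≢1, so ord ≠ 1. No, the actual order is 2.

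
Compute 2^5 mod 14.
By repeated squaring mod 14: 2^{1}≡2, 2^{2}≡4, 2^{4}≡2. Then 2^{5} = 2^{4+1} ≡ 2 × 2 ≡ 4 mod 14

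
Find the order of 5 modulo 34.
Powers of 5 mod 34: 5^1≡5, 5^2≡25, 5^3≡23, 5^4≡13, 5^5≡31, 5^6≡19, 5^7≡27, 5^8≡33, 5^9≡29, 5^10≡9, 5^11≡11, 5^12≡21, 5^13≡3, 5^14≡15, 5^15≡7, 5^16≡1. ord_34(5) = 16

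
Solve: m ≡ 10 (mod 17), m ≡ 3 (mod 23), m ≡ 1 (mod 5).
M = 17 × 23 × 5 = 1955. M₁ = 115, y₁ ≡ 4 (mod 17). M₂ = 85, y₂ ≡ 13 (mod 23). M₃ = 391, y₃ ≡ 1 (mod 5). m = 10×115×4 + 3×85×13 + 1×391×1 ≡ 486 (mod 1955)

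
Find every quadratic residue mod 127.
Squares in Z_127*: {1, 2, 4, 8, 9, 11, 13, 15, 16, 17, 18, 19, 21, 22, 25, 26, 30, 31, 32, 34, 35, 36, 37, 38, 41, 42, 44, 47, 49, 50, 52, 60, 61, 62, 64, 68, 69, 70, 71, 72, 73, 74, 76, 79, 81, 82, 84, 87, 88, 94, 98, 99, 100, 103, 104, 107, 113, 115, 117, 120, 121, 122, 124}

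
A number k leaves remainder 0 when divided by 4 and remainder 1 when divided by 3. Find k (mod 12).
M = 4 × 3 = 12. M₁ = 3, y₁ ≡ 3 (mod 4). M₂ = 4, y₂ ≡ 1 (mod 3). k = 0×3×3 + 1×4×1 ≡ 4 (mod 12)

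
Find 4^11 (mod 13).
By repeated squaring (mod 13): 4^{1}≡4, 4^{2}≡3, 4^{4}≡9, 4^{8}≡3. Then 4^{11} = 4^{8+2+1} ≡ 3 × 3 × 4 ≡ 10 (mod 13)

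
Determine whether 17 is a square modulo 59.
By Euler's criterion: 17^{29} ≡ 1 mod 59. Since this equals 1, 17 is a QR.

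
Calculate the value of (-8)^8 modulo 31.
By repeated squaring (mod 31): (-8)^{1}≡23, (-8)^{2}≡2, (-8)^{4}≡4, (-8)^{8}≡16. So (-8)^{8} ≡ 16 (mod 31)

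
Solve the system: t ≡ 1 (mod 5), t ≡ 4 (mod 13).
M = 5 × 13 = 65. M₁ = 13, y₁ ≡ 2 (mod 5). M₂ = 5, y₂ ≡ 8 (mod 13). t = 1×13×2 + 4×5×8 ≡ 56 (mod 65)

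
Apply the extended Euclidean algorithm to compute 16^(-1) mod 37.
Extended GCD: 16(7) + 37(-3) = 1. So 16^(-1) ≡ 7 (mod 37). Verify: 16 × 7 = 112 ≡ 1 (mod 37)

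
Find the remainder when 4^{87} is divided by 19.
By Fermat: 4^{18} ≡ 1 (mod 19). 87 = 4×18 + 15. So 4^{87} ≡ 4^{15} ≡ 11 (mod 19)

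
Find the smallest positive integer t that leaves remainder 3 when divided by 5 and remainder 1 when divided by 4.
M = 5 × 4 = 20. M₁ = 4, y₁ ≡ 4 mod 5. M₂ = 5, y₂ ≡ 1 mod 4. t = 3×4×4 + 1×5×1 ≡ 13 mod 20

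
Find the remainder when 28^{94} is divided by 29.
By Fermat: 28^{28} ≡ 1 mod 29. 94 = 3×28 + 10. So 28^{94} ≡ 28^{10} ≡ 1 mod 29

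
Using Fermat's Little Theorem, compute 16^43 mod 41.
By Fermat: 16^{40} ≡ 1 mod 41. So 16^{43} = 16^{40} · 16^{3} ≡ 16^{3} ≡ 37 mod 41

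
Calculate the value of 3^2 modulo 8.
3^{2} = 9 ≡ 1 mod 8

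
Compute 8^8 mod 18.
By repeated squaring (mod 18): 8^{1}≡8, 8^{2}≡10, 8^{4}≡10, 8^{8}≡10. So 8^{8} ≡ 10 (mod 18)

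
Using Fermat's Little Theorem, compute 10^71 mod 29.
By Fermat: 10^{28} ≡ 1 (mod 29). 71 = 2×28 + 15. So 10^{71} ≡ 10^{15} ≡ 19 (mod 29)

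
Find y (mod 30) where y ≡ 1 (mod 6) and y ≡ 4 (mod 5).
M = 6 × 5 = 30. M₁ = 5, y₁ ≡ 5 (mod 6). M₂ = 6, y₂ ≡ 1 (mod 5). y = 1×5×5 + 4×6×1 ≡ 19 (mod 30)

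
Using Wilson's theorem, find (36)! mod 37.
By Wilson's theorem, (36)! ≡ -1 ≡ 36 (mod 37)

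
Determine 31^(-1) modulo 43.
Since 43 is prime, by Fermat 31^(-1) ≡ 31^{41} ≡ 25 (mod 43). Verify: 31 × 25 = 775 ≡ 1 (mod 43)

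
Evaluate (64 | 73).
(64/73) = 64^{36} mod 73 = 1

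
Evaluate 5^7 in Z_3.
Using Fermat: 5^{2} ≡ 1 (mod 3). 7 ≡ 1 (mod 2). So 5^{7} ≡ 5^{1} ≡ 2 (mod 3)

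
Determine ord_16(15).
Powers of 15 mod 16: 15^1≡15, 15^2≡1. Order = 2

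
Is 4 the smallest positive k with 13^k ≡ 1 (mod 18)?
Powers of 13 mod 18: 13^1≡13, 13^2≡7, 13^3≡1. Already 13^3≡1, so the order is 3 < 4. No, the actual order is 3.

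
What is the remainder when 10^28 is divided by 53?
By repeated squaring mod 53: 10^{1}≡10, 10^{2}≡47, 10^{4}≡36, 10^{8}≡24, 10^{16}≡46. Then 10^{28} = 10^{16+8+4} ≡ 46 × 24 × 36 ≡ 47 mod 53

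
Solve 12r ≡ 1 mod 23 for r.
Since 23 is prime, by Fermat 12^(-1) ≡ 12^{21} ≡ 2 mod 23. Verify: 12 × 2 = 24 ≡ 1 mod 23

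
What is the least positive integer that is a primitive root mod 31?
g = 3. Powers: [3, 9, 27, 19, 26, 16, 17, 20, 29, 25, ...] generates all 30 non-zero residues.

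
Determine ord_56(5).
Powers of 5 mod 56: 5^1≡5, 5^2≡25, 5^3≡13, 5^4≡9, 5^5≡45, 5^6≡1. So the order of 5 is 6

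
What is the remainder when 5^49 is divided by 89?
By repeated squaring mod 89: 5^{1}≡5, 5^{2}≡25, 5^{4}≡2, 5^{8}≡4, 5^{16}≡16, 5^{32}≡78. Then 5^{49} = 5^{32+16+1} ≡ 78 × 16 × 5 ≡ 10 mod 89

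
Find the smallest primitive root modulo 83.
g = 2. Powers: [2, 4, 8, 16, 32, 64, 45, 7, ...] generates all 82 non-zero residues.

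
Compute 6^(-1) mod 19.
Since 19 is prime, by Fermat 6^(-1) ≡ 6^{17} ≡ 16 mod 19. Verify: 6 × 16 = 96 ≡ 1 mod 19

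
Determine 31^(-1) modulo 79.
Since 79 is prime, by Fermat 31^(-1) ≡ 31^{77} ≡ 51 (mod 79). Verify: 31 × 51 = 1581 ≡ 1 (mod 79)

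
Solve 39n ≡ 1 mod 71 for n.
Since 71 is prime, by Fermat 39^(-1) ≡ 39^{69} ≡ 51 mod 71. Verify: 39 × 51 = 1989 ≡ 1 mod 71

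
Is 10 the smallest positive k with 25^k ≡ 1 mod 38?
Powers of 25 mod 38: 25^1≡25, 25^2≡17, 25^3≡7, 25^4≡23, 25^5≡5, 25^6≡11, 25^7≡9, 25^8≡35, 25^9≡1. Already 25^9≡1, so the order is 9 < 10. No, the actual order is 9.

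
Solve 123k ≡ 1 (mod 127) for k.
Since 127 is prime, by Fermat 123^(-1) ≡ 123^{125} ≡ 95 (mod 127). Verify: 123 × 95 = 11685 ≡ 1 (mod 127)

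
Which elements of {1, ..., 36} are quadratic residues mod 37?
Squares in Z_37*: {1, 3, 4, 7, 9, 10, 11, 12, 16, 21, 25, 26, 27, 28, 30, 33, 34, 36}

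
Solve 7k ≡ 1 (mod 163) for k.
Since 163 is prime, by Fermat 7^(-1) ≡ 7^{161} ≡ 70 (mod 163). Verify: 7 × 70 = 490 ≡ 1 (mod 163)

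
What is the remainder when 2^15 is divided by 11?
Using Fermat: 2^{10} ≡ 1 (mod 11). 15 ≡ 5 (mod 10). So 2^{15} ≡ 2^{5} ≡ 10 (mod 11)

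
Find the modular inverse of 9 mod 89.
Since 89 is prime, by Fermat 9^(-1) ≡ 9^{87} ≡ 10 (mod 89). Verify: 9 × 10 = 90 ≡ 1 (mod 89)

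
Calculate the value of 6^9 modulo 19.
By repeated squaring mod 19: 6^{1}≡6, 6^{2}≡17, 6^{4}≡4, 6^{8}≡16. Then 6^{9} = 6^{8+1} ≡ 16 × 6 ≡ 1 mod 19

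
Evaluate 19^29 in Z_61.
By repeated squaring (mod 61): 19^{1}≡19, 19^{2}≡56, 19^{4}≡25, 19^{8}≡15, 19^{16}≡42. Then 19^{29} = 19^{16+8+4+1} ≡ 42 × 15 × 25 × 19 ≡ 45 (mod 61)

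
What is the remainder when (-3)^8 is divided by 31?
By repeated squaring mod 31: (-3)^{1}≡28, (-3)^{2}≡9, (-3)^{4}≡19, (-3)^{8}≡20. So (-3)^{8} ≡ 20 mod 31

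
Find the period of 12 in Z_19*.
Powers of 12 mod 19: 12^1≡12, 12^2≡11, 12^3≡18, 12^4≡7, 12^5≡8, 12^6≡1. So the order of 12 is 6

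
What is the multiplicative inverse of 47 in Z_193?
Since 193 is prime, by Fermat 47^(-1) ≡ 47^{191} ≡ 115 (mod 193). Verify: 47 × 115 = 5405 ≡ 1 (mod 193)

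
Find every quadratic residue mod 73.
QRs mod 73: {1, 2, 3, 4, 6, 8, 9, 12, 16, 18, 19, 23, 24, 25, 27, 32, 35, 36, 37, 38, 41, 46, 48, 49, 50, 54, 55, 57, 61, 64, 65, 67, 69, 70, 71, 72}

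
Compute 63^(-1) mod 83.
Since 83 is prime, by Fermat 63^(-1) ≡ 63^{81} ≡ 29 mod 83. Verify: 63 × 29 = 1827 ≡ 1 mod 83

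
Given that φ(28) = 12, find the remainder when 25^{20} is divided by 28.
By Euler: 25^{12} ≡ 1 (mod 28) since gcd(25, 28) = 1. 20 = 1×12 + 8. So 25^{20} ≡ 25^{8} ≡ 9 (mod 28)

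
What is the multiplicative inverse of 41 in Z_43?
Since 43 is prime, by Fermat 41^(-1) ≡ 41^{41} ≡ 21 mod 43. Verify: 41 × 21 = 861 ≡ 1 mod 43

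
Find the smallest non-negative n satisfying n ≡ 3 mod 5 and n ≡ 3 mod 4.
M = 5 × 4 = 20. M₁ = 4, y₁ ≡ 4 mod 5. M₂ = 5, y₂ ≡ 1 mod 4. n = 3×4×4 + 3×5×1 ≡ 3 mod 20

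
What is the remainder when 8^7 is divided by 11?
By repeated squaring mod 11: 8^{1}≡8, 8^{2}≡9, 8^{4}≡4. Then 8^{7} = 8^{4+2+1} ≡ 4 × 9 × 8 ≡ 2 mod 11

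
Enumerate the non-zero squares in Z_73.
Quadratic residues modulo 73: {1, 2, 3, 4, 6, 8, 9, 12, 16, 18, 19, 23, 24, 25, 27, 32, 35, 36, 37, 38, 41, 46, 48, 49, 50, 54, 55, 57, 61, 64, 65, 67, 69, 70, 71, 72}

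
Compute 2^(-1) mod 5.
Since 5 is prime, by Fermat 2^(-1) ≡ 2^{3} ≡ 3 mod 5. Verify: 2 × 3 = 6 ≡ 1 mod 5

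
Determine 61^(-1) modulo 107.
Since 107 is prime, by Fermat 61^(-1) ≡ 61^{105} ≡ 100 (mod 107). Verify: 61 × 100 = 6100 ≡ 1 (mod 107)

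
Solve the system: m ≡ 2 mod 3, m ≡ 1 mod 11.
M = 3 × 11 = 33. M₁ = 11, y₁ ≡ 2 mod 3. M₂ = 3, y₂ ≡ 4 mod 11. m = 2×11×2 + 1×3×4 ≡ 23 mod 33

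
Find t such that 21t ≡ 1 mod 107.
Since 107 is prime, by Fermat 21^(-1) ≡ 21^{105} ≡ 51 mod 107. Verify: 21 × 51 = 1071 ≡ 1 mod 107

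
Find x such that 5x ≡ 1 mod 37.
Since 37 is prime, by Fermat 5^(-1) ≡ 5^{35} ≡ 15 mod 37. Verify: 5 × 15 = 75 ≡ 1 mod 37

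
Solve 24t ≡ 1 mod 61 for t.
Since 61 is prime, by Fermat 24^(-1) ≡ 24^{59} ≡ 28 mod 61. Verify: 24 × 28 = 672 ≡ 1 mod 61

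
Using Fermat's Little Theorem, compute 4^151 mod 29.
By Fermat: 4^{28} ≡ 1 (mod 29). 151 = 5×28 + 11. So 4^{151} ≡ 4^{11} ≡ 5 (mod 29)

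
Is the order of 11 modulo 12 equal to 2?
Powers of 11 mod 12: 11^1≡11, 11^2≡1. First k with 11^k≡1 is k=2. Yes, ord_12(11) = 2.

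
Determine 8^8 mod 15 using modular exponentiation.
By repeated squaring mod 15: 8^{1}≡8, 8^{2}≡4, 8^{4}≡1, 8^{8}≡1. So 8^{8} ≡ 1 mod 15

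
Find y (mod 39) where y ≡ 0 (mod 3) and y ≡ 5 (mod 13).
M = 3 × 13 = 39. M₁ = 13, y₁ ≡ 1 (mod 3). M₂ = 3, y₂ ≡ 9 (mod 13). y = 0×13×1 + 5×3×9 ≡ 18 (mod 39)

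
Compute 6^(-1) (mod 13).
Since 13 is prime, by Fermat 6^(-1) ≡ 6^{11} ≡ 11 (mod 13). Verify: 6 × 11 = 66 ≡ 1 (mod 13)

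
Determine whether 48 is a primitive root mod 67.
ord_67(48) divides 66. For each prime q|66: 48^{33}≡66, 48^{22}≡37, 48^{6}≡22, none ≡ 1. So 48 has order 66 and is a primitive root mod 67.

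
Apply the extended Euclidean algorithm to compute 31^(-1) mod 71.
Extended GCD: 31(-16) + 71(7) = 1. So 31^(-1) ≡ -16 ≡ 55 mod 71. Verify: 31 × 55 = 1705 ≡ 1 mod 71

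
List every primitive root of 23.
There are φ(22) = 10 primitive roots mod 23: {5, 7, 10, 11, 14, 15, 17, 19, 20, 21}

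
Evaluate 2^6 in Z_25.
By repeated squaring mod 25: 2^{1}≡2, 2^{2}≡4, 2^{4}≡16. Then 2^{6} = 2^{4+2} ≡ 16 × 4 ≡ 14 mod 25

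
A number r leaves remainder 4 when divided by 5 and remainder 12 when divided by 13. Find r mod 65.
M = 5 × 13 = 65. M₁ = 13, y₁ ≡ 2 mod 5. M₂ = 5, y₂ ≡ 8 mod 13. r = 4×13×2 + 12×5×8 ≡ 64 mod 65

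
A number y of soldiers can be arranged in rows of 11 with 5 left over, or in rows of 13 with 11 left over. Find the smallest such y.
M = 11 × 13 = 143. M₁ = 13, y₁ ≡ 6 (mod 11). M₂ = 11, y₂ ≡ 6 (mod 13). y = 5×13×6 + 11×11×6 ≡ 115 (mod 143)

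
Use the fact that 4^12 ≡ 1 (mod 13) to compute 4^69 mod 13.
By Fermat: 4^{12} ≡ 1 (mod 13). 69 = 5×12 + 9. So 4^{69} ≡ 4^{9} ≡ 12 (mod 13)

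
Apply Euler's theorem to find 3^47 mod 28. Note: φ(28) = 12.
By Euler: 3^{12} ≡ 1 mod 28 since gcd(3, 28) = 1. 47 = 3×12 + 11. So 3^{47} ≡ 3^{11} ≡ 19 mod 28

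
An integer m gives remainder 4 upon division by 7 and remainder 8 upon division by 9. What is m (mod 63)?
M = 7 × 9 = 63. M₁ = 9, y₁ ≡ 4 (mod 7). M₂ = 7, y₂ ≡ 4 (mod 9). m = 4×9×4 + 8×7×4 ≡ 53 (mod 63)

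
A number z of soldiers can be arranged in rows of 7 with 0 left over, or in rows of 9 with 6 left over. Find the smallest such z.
M = 7 × 9 = 63. M₁ = 9, y₁ ≡ 4 (mod 7). M₂ = 7, y₂ ≡ 4 (mod 9). z = 0×9×4 + 6×7×4 ≡ 42 (mod 63)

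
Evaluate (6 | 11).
(6/11) = 6^{5} mod 11 = -1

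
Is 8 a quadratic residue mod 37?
By Euler's criterion: 8^{18} ≡ 36 (mod 37). Since this equals -1 (≡ 36), 8 is not a QR.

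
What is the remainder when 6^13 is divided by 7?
Using Fermat: 6^{6} ≡ 1 (mod 7). 13 ≡ 1 (mod 6). So 6^{13} ≡ 6^{1} ≡ 6 (mod 7)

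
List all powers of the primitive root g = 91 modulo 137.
91^1, 91^2, ..., 91^{136} mod 137: [91, 61, 71, 22, 84, 109, 55, 73, 67, 69, 114, 99, 104, 11, 42, 123, 96, 105, 102, 103, 57, 118, 52, 74, 21, 130, 48, 121, 51, 120, 97, 59, 26, 37, 79, 65, 24, 129, 94, 60, 117, 98, 13, 87, 108, 101, 12, 133, 47, 30, 127, 49, 75, 112, 54, 119, 6, 135, 92, 15, 132, 93, 106, 56, 27, 128, 3, 136, 46, 76, 66, 115, 53, 28, 82, 64, 70, 68, 23, 38, 33, 126, 95, 14, 41, 32, 35, 34, 80, 19, 85, 63, 116, 7, 89, 16, 86, 17, 40, 78, 111, 100, 58, 72, 113, 8, 43, 77, 20, 39, 124, 50, 29, 36, 125, 4, 90, 107, 10, 88, 62, 25, 83, 18, 131, 2, 45, 122, 5, 44, 31, 81, 110, 9, 134, 1]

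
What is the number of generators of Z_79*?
There are φ(79-1) = φ(78) = 24 primitive roots modulo 79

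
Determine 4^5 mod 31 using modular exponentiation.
By repeated squaring (mod 31): 4^{1}≡4, 4^{2}≡16, 4^{4}≡8. Then 4^{5} = 4^{4+1} ≡ 8 × 4 ≡ 1 (mod 31)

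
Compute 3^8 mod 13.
By repeated squaring mod 13: 3^{1}≡3, 3^{2}≡9, 3^{4}≡3, 3^{8}≡9. So 3^{8} ≡ 9 mod 13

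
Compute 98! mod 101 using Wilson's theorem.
(100)! = (98)! × (99) × (100) ≡ -1 mod 101. So (98)! ≡ -1 × [(100)(99)]^(-1) ≡ 50 mod 101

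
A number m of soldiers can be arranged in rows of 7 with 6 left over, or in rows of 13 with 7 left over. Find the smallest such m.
M = 7 × 13 = 91. M₁ = 13, y₁ ≡ 6 (mod 7). M₂ = 7, y₂ ≡ 2 (mod 13). m = 6×13×6 + 7×7×2 ≡ 20 (mod 91)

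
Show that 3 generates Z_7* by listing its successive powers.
3^1, 3^2, ..., 3^{6} mod 7: [3, 2, 6, 4, 5, 1]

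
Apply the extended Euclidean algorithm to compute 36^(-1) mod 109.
Extended GCD: 36(-3) + 109(1) = 1. So 36^(-1) ≡ -3 ≡ 106 mod 109. Verify: 36 × 106 = 3816 ≡ 1 mod 109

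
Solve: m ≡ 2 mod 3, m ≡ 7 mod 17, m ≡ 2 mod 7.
M = 3 × 17 × 7 = 357. M₁ = 119, y₁ ≡ 2 mod 3. M₂ = 21, y₂ ≡ 13 mod 17. M₃ = 51, y₃ ≡ 4 mod 7. m = 2×119×2 + 7×21×13 + 2×51×4 ≡ 296 mod 357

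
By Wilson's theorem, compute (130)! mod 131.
By Wilson's theorem, (130)! ≡ -1 ≡ 130 mod 131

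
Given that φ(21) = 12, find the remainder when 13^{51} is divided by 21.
By Euler: 13^{12} ≡ 1 mod 21 since gcd(13, 21) = 1. 51 = 4×12 + 3. So 13^{51} ≡ 13^{3} ≡ 13 mod 21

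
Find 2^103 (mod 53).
Using Fermat: 2^{52} ≡ 1 (mod 53). 103 ≡ 51 (mod 52). So 2^{103} ≡ 2^{51} ≡ 27 (mod 53)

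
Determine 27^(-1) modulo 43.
Since 43 is prime, by Fermat 27^(-1) ≡ 27^{41} ≡ 8 (mod 43). Verify: 27 × 8 = 216 ≡ 1 (mod 43)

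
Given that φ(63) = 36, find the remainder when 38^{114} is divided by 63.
By Euler: 38^{36} ≡ 1 (mod 63) since gcd(38, 63) = 1. 114 = 3×36 + 6. So 38^{114} ≡ 38^{6} ≡ 1 (mod 63)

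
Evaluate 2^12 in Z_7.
Using Fermat: 2^{6} ≡ 1 (mod 7). 12 ≡ 0 (mod 6). So 2^{12} ≡ 2^{0} ≡ 1 (mod 7)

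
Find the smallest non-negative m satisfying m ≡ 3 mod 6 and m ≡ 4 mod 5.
M = 6 × 5 = 30. M₁ = 5, y₁ ≡ 5 mod 6. M₂ = 6, y₂ ≡ 1 mod 5. m = 3×5×5 + 4×6×1 ≡ 9 mod 30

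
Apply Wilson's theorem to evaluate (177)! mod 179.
(178)! = (177)! × (178) ≡ -1 mod 179. So (177)! ≡ -1 × (178)^(-1) ≡ (-1)×(-1) = 1 mod 179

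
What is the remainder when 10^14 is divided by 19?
By repeated squaring (mod 19): 10^{1}≡10, 10^{2}≡5, 10^{4}≡6, 10^{8}≡17. Then 10^{14} = 10^{8+4+2} ≡ 17 × 6 × 5 ≡ 16 (mod 19)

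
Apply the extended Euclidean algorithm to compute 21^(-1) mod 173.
Extended GCD: 21(33) + 173(-4) = 1. So 21^(-1) ≡ 33 mod 173. Verify: 21 × 33 = 693 ≡ 1 mod 173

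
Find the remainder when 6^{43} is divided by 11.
By Fermat: 6^{10} ≡ 1 mod 11. 43 = 4×10 + 3. So 6^{43} ≡ 6^{3} ≡ 7 mod 11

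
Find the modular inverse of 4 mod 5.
Since 5 is prime, by Fermat 4^(-1) ≡ 4^{3} ≡ 4 (mod 5). Verify: 4 × 4 = 16 ≡ 1 (mod 5)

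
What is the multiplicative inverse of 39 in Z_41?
Since 41 is prime, by Fermat 39^(-1) ≡ 39^{39} ≡ 20 (mod 41). Verify: 39 × 20 = 780 ≡ 1 (mod 41)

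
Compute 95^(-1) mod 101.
Since 101 is prime, by Fermat 95^(-1) ≡ 95^{99} ≡ 84 mod 101. Verify: 95 × 84 = 7980 ≡ 1 mod 101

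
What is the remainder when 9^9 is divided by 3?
By repeated squaring (mod 3): 9^{1}≡0, 9^{2}≡0, 9^{4}≡0, 9^{8}≡0. Then 9^{9} = 9^{8+1} ≡ 0 × 0 ≡ 0 (mod 3)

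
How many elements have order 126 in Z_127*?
Number of primitive roots mod 127 = φ(p-1) = φ(126) = 36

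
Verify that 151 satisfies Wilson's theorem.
(150)! mod 151 = 150. Since this equals -1 (mod 151), Wilson confirms 151 is prime.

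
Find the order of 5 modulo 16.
Powers of 5 mod 16: 5^1≡5, 5^2≡9, 5^3≡13, 5^4≡1. Order = 4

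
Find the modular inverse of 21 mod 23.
Since 23 is prime, by Fermat 21^(-1) ≡ 21^{21} ≡ 11 mod 23. Verify: 21 × 11 = 231 ≡ 1 mod 23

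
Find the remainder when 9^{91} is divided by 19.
By Fermat: 9^{18} ≡ 1 mod 19. 91 = 5×18 + 1. So 9^{91} ≡ 9^{1} ≡ 9 mod 19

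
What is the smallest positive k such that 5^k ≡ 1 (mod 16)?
Powers of 5 mod 16: 5^1≡5, 5^2≡9, 5^3≡13, 5^4≡1. ord_16(5) = 4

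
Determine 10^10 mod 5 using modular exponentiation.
By repeated squaring mod 5: 10^{1}≡0, 10^{2}≡0, 10^{4}≡0, 10^{8}≡0. Then 10^{10} = 10^{8+2} ≡ 0 × 0 ≡ 0 mod 5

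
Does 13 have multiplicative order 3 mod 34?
Powers of 13 mod 34: 13^1≡13, 13^2≡33, 13^3≡21, 13^4≡1. 13^3≡21≢1, so ord ≠ 3. No, the actual order is 4.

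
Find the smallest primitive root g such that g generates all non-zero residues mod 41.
g = 6. For each prime q|40: 6^{20}≡40, 6^{8}≡10, none ≡ 1, so ord_41(6) = 40 and 6 is a primitive root.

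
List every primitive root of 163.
There are φ(162) = 54 primitive roots mod 163: {2, 3, 7, 11, 12, 18, 19, 20, 29, 32, 42, 44, 45, 50, 52, 63, 66, 67, 68, 70, 72, 73, 75, 76, 79, 80, 82, 89, 92, 94, 101, 103, 106, 107, 108, 109, 112, 114, 116, 117, 120, 122, 124, 128, 129, 130, 137, 139, 147, 148, 149, 153, 154, 159}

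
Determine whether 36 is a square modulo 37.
By Euler's criterion: 36^{18} ≡ 1 mod 37. Since this equals 1, 36 is a QR.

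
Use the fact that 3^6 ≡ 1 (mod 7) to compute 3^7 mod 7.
By Fermat: 3^{6} ≡ 1 (mod 7). So 3^{7} = 3^{6} · 3^{1} ≡ 3^{1} ≡ 3 (mod 7)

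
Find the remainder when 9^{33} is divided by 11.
By Fermat: 9^{10} ≡ 1 mod 11. 33 = 3×10 + 3. So 9^{33} ≡ 9^{3} ≡ 3 mod 11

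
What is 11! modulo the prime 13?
(12)! = (11)! × (12) ≡ -1 mod 13. So (11)! ≡ -1 × (12)^(-1) ≡ (-1)×(-1) = 1 mod 13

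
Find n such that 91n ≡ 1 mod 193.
Since 193 is prime, by Fermat 91^(-1) ≡ 91^{191} ≡ 70 mod 193. Verify: 91 × 70 = 6370 ≡ 1 mod 193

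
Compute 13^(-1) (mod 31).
Since 31 is prime, by Fermat 13^(-1) ≡ 13^{29} ≡ 12 (mod 31). Verify: 13 × 12 = 156 ≡ 1 (mod 31)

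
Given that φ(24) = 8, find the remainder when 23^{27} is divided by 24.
By Euler: 23^{8} ≡ 1 (mod 24) since gcd(23, 24) = 1. 27 = 3×8 + 3. So 23^{27} ≡ 23^{3} ≡ 23 (mod 24)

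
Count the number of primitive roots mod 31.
Number of primitive roots mod 31 = φ(p-1) = φ(30) = 8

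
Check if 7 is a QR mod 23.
By Euler's criterion: 7^{11} ≡ 22 (mod 23). Since this equals -1 (≡ 22), 7 is not a QR.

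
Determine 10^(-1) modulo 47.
Since 47 is prime, by Fermat 10^(-1) ≡ 10^{45} ≡ 33 mod 47. Verify: 10 × 33 = 330 ≡ 1 mod 47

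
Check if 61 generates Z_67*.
ord_67(61) divides 66. For each prime q|66: 61^{33}≡66, 61^{22}≡37, 61^{6}≡24, none ≡ 1. So 61 has order 66 and is a primitive root mod 67.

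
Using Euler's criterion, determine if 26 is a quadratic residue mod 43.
By Euler's criterion: 26^{21} ≡ 42 (mod 43). Since this equals -1 (≡ 42), 26 is not a QR.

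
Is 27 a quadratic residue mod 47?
By Euler's criterion: 27^{23} ≡ 1 (mod 47). Since this equals 1, 27 is a QR.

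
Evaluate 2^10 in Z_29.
By repeated squaring mod 29: 2^{1}≡2, 2^{2}≡4, 2^{4}≡16, 2^{8}≡24. Then 2^{10} = 2^{8+2} ≡ 24 × 4 ≡ 9 mod 29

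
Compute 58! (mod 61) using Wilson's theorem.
(60)! = (58)! × (59) × (60) ≡ -1 (mod 61). So (58)! ≡ -1 × [(60)(59)]^(-1) ≡ 30 (mod 61)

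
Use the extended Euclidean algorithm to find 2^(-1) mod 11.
Extended GCD: 2(-5) + 11(1) = 1. So 2^(-1) ≡ -5 ≡ 6 (mod 11). Verify: 2 × 6 = 12 ≡ 1 (mod 11)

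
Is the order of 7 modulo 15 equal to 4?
Powers of 7 mod 15: 7^1≡7, 7^2≡4, 7^3≡13, 7^4≡1. First k with 7^k≡1 is k=4. Yes, ord_15(7) = 4.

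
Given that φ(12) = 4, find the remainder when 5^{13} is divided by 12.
By Euler: 5^{4} ≡ 1 (mod 12) since gcd(5, 12) = 1. 13 = 3×4 + 1. So 5^{13} ≡ 5^{1} ≡ 5 (mod 12)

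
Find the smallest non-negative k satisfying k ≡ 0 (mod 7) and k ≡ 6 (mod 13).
M = 7 × 13 = 91. M₁ = 13, y₁ ≡ 6 (mod 7). M₂ = 7, y₂ ≡ 2 (mod 13). k = 0×13×6 + 6×7×2 ≡ 84 (mod 91)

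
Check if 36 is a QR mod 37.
By Euler's criterion: 36^{18} ≡ 1 mod 37. Since this equals 1, 36 is a QR.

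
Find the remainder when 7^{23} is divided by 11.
By Fermat: 7^{10} ≡ 1 (mod 11). 23 = 2×10 + 3. So 7^{23} ≡ 7^{3} ≡ 2 (mod 11)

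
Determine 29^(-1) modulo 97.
Since 97 is prime, by Fermat 29^(-1) ≡ 29^{95} ≡ 87 mod 97. Verify: 29 × 87 = 2523 ≡ 1 mod 97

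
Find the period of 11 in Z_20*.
Powers of 11 mod 20: 11^1≡11, 11^2≡1. Order = 2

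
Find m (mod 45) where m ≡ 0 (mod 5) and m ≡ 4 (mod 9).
M = 5 × 9 = 45. M₁ = 9, y₁ ≡ 4 (mod 5). M₂ = 5, y₂ ≡ 2 (mod 9). m = 0×9×4 + 4×5×2 ≡ 40 (mod 45)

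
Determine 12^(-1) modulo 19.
Since 19 is prime, by Fermat 12^(-1) ≡ 12^{17} ≡ 8 mod 19. Verify: 12 × 8 = 96 ≡ 1 mod 19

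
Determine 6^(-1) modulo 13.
Since 13 is prime, by Fermat 6^(-1) ≡ 6^{11} ≡ 11 (mod 13). Verify: 6 × 11 = 66 ≡ 1 (mod 13)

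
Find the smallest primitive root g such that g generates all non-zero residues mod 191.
g = 19. Powers: [19, 170, 174, 59, 166, 98, 143, 43, 53, 52, ...] generates all 190 non-zero residues.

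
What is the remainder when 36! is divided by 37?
By Wilson's theorem, (36)! ≡ -1 ≡ 36 mod 37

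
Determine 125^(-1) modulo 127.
Since 127 is prime, by Fermat 125^(-1) ≡ 125^{125} ≡ 63 mod 127. Verify: 125 × 63 = 7875 ≡ 1 mod 127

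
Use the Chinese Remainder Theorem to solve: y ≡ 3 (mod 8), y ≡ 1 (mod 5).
M = 8 × 5 = 40. M₁ = 5, y₁ ≡ 5 (mod 8). M₂ = 8, y₂ ≡ 2 (mod 5). y = 3×5×5 + 1×8×2 ≡ 11 (mod 40)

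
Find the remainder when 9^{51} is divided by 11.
By Fermat: 9^{10} ≡ 1 (mod 11). 51 = 5×10 + 1. So 9^{51} ≡ 9^{1} ≡ 9 (mod 11)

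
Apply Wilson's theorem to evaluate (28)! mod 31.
(30)! = (28)! × (29) × (30) ≡ -1 (mod 31). So (28)! ≡ -1 × [(30)(29)]^(-1) ≡ 15 (mod 31)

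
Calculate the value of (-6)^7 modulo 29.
By repeated squaring (mod 29): (-6)^{1}≡23, (-6)^{2}≡7, (-6)^{4}≡20. Then (-6)^{7} = (-6)^{4+2+1} ≡ 20 × 7 × 23 ≡ 1 (mod 29)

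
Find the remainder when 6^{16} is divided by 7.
By Fermat: 6^{6} ≡ 1 mod 7. 16 = 2×6 + 4. So 6^{16} ≡ 6^{4} ≡ 1 mod 7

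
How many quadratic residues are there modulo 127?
The squaring map on Z_127* is 2-to-1, so there are (126)/2 = 63 QRs.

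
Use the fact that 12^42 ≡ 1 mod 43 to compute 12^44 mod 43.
By Fermat: 12^{42} ≡ 1 mod 43. So 12^{44} = 12^{42} · 12^{2} ≡ 12^{2} ≡ 15 mod 43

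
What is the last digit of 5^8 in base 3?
Using Fermat: 5^{2} ≡ 1 mod 3. 8 ≡ 0 mod 2. So 5^{8} ≡ 5^{0} ≡ 1 mod 3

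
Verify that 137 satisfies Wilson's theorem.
(136)! mod 137 = 136. Since this equals -1 mod 137, Wilson confirms 137 is prime.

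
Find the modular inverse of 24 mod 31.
Since 31 is prime, by Fermat 24^(-1) ≡ 24^{29} ≡ 22 (mod 31). Verify: 24 × 22 = 528 ≡ 1 (mod 31)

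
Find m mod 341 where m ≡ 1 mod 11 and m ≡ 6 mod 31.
M = 11 × 31 = 341. M₁ = 31, y₁ ≡ 5 mod 11. M₂ = 11, y₂ ≡ 17 mod 31. m = 1×31×5 + 6×11×17 ≡ 254 mod 341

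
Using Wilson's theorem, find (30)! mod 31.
By Wilson's theorem, (30)! ≡ -1 ≡ 30 mod 31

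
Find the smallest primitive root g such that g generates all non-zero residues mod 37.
g = 2. For each prime q|36: 2^{18}≡36, 2^{12}≡26, none ≡ 1, so ord_37(2) = 36 and 2 is a primitive root.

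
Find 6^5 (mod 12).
By repeated squaring (mod 12): 6^{1}≡6, 6^{2}≡0, 6^{4}≡0. Then 6^{5} = 6^{4+1} ≡ 0 × 6 ≡ 0 (mod 12)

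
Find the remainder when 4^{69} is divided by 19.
By Fermat: 4^{18} ≡ 1 mod 19. 69 = 3×18 + 15. So 4^{69} ≡ 4^{15} ≡ 11 mod 19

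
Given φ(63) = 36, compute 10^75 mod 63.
By Euler: 10^{36} ≡ 1 (mod 63) since gcd(10, 63) = 1. 75 = 2×36 + 3. So 10^{75} ≡ 10^{3} ≡ 55 (mod 63)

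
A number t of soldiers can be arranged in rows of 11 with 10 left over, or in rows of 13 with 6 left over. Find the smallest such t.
M = 11 × 13 = 143. M₁ = 13, y₁ ≡ 6 mod 11. M₂ = 11, y₂ ≡ 6 mod 13. t = 10×13×6 + 6×11×6 ≡ 32 mod 143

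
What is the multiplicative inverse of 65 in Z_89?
Since 89 is prime, by Fermat 65^(-1) ≡ 65^{87} ≡ 63 mod 89. Verify: 65 × 63 = 4095 ≡ 1 mod 89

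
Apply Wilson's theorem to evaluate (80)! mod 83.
(82)! = (80)! × (81) × (82) ≡ -1 (mod 83). So (80)! ≡ -1 × [(82)(81)]^(-1) ≡ 41 (mod 83)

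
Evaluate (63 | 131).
(63/131) = 63^{65} mod 131 = 1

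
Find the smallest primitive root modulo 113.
g = 3. For each prime q|112: 3^{56}≡112, 3^{16}≡49, none ≡ 1, so ord_113(3) = 112 and 3 is a primitive root.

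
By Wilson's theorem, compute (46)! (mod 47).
By Wilson's theorem, (46)! ≡ -1 ≡ 46 (mod 47)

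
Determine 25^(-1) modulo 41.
Since 41 is prime, by Fermat 25^(-1) ≡ 25^{39} ≡ 23 mod 41. Verify: 25 × 23 = 575 ≡ 1 mod 41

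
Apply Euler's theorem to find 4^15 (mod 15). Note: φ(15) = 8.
By Euler: 4^{8} ≡ 1 (mod 15) since gcd(4, 15) = 1. 15 = 1×8 + 7. So 4^{15} ≡ 4^{7} ≡ 4 (mod 15)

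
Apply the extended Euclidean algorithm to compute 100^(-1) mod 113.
Extended GCD: 100(26) + 113(-23) = 1. So 100^(-1) ≡ 26 (mod 113). Verify: 100 × 26 = 2600 ≡ 1 (mod 113)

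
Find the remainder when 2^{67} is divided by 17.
By Fermat: 2^{16} ≡ 1 mod 17. 67 = 4×16 + 3. So 2^{67} ≡ 2^{3} ≡ 8 mod 17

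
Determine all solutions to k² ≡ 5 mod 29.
The square roots of 5 mod 29 are 18 and 11. Verify: 18² = 324 ≡ 5 mod 29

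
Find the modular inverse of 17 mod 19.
Since 19 is prime, by Fermat 17^(-1) ≡ 17^{17} ≡ 9 (mod 19). Verify: 17 × 9 = 153 ≡ 1 (mod 19)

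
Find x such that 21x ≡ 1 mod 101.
Since 101 is prime, by Fermat 21^(-1) ≡ 21^{99} ≡ 77 mod 101. Verify: 21 × 77 = 1617 ≡ 1 mod 101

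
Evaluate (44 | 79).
(44/79) = 44^{39} mod 79 = 1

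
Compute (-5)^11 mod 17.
By repeated squaring mod 17: (-5)^{1}≡12, (-5)^{2}≡8, (-5)^{4}≡13, (-5)^{8}≡16. Then (-5)^{11} = (-5)^{8+2+1} ≡ 16 × 8 × 12 ≡ 6 mod 17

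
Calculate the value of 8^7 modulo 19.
By repeated squaring mod 19: 8^{1}≡8, 8^{2}≡7, 8^{4}≡11. Then 8^{7} = 8^{4+2+1} ≡ 11 × 7 × 8 ≡ 8 mod 19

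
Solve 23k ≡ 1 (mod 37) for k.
Since 37 is prime, by Fermat 23^(-1) ≡ 23^{35} ≡ 29 (mod 37). Verify: 23 × 29 = 667 ≡ 1 (mod 37)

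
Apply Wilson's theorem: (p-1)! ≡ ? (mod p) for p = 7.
By Wilson's theorem, (6)! ≡ -1 ≡ 6 (mod 7)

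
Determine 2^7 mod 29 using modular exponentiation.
By repeated squaring mod 29: 2^{1}≡2, 2^{2}≡4, 2^{4}≡16. Then 2^{7} = 2^{4+2+1} ≡ 16 × 4 × 2 ≡ 12 mod 29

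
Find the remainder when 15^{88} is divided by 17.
By Fermat: 15^{16} ≡ 1 mod 17. 88 = 5×16 + 8. So 15^{88} ≡ 15^{8} ≡ 1 mod 17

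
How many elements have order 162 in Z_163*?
Number of primitive roots mod 163 = φ(p-1) = φ(162) = 54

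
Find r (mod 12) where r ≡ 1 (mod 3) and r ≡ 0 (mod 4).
M = 3 × 4 = 12. M₁ = 4, y₁ ≡ 1 (mod 3). M₂ = 3, y₂ ≡ 3 (mod 4). r = 1×4×1 + 0×3×3 ≡ 4 (mod 12)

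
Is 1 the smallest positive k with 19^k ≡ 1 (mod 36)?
Powers of 19 mod 36: 19^1≡19, 19^2≡1. 19^1≡19≢1, so ord ≠ 1. No, the actual order is 2.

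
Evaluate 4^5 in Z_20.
By repeated squaring mod 20: 4^{1}≡4, 4^{2}≡16, 4^{4}≡16. Then 4^{5} = 4^{4+1} ≡ 16 × 4 ≡ 4 mod 20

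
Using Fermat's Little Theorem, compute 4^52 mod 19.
By Fermat: 4^{18} ≡ 1 mod 19. 52 = 2×18 + 16. So 4^{52} ≡ 4^{16} ≡ 6 mod 19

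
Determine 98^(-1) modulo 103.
Since 103 is prime, by Fermat 98^(-1) ≡ 98^{101} ≡ 41 (mod 103). Verify: 98 × 41 = 4018 ≡ 1 (mod 103)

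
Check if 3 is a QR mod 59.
By Euler's criterion: 3^{29} ≡ 1 (mod 59). Since this equals 1, 3 is a QR.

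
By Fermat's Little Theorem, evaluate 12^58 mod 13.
By Fermat: 12^{12} ≡ 1 (mod 13). 58 = 4×12 + 10. So 12^{58} ≡ 12^{10} ≡ 1 (mod 13)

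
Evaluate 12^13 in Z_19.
By repeated squaring mod 19: 12^{1}≡12, 12^{2}≡11, 12^{4}≡7, 12^{8}≡11. Then 12^{13} = 12^{8+4+1} ≡ 11 × 7 × 12 ≡ 12 mod 19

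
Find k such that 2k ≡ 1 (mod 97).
Since 97 is prime, by Fermat 2^(-1) ≡ 2^{95} ≡ 49 (mod 97). Verify: 2 × 49 = 98 ≡ 1 (mod 97)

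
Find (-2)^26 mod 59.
By repeated squaring mod 59: (-2)^{1}≡57, (-2)^{2}≡4, (-2)^{4}≡16, (-2)^{8}≡20, (-2)^{16}≡46. Then (-2)^{26} = (-2)^{16+8+2} ≡ 46 × 20 × 4 ≡ 22 mod 59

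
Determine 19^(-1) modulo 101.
Since 101 is prime, by Fermat 19^(-1) ≡ 19^{99} ≡ 16 mod 101. Verify: 19 × 16 = 304 ≡ 1 mod 101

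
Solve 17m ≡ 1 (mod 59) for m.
Since 59 is prime, by Fermat 17^(-1) ≡ 17^{57} ≡ 7 (mod 59). Verify: 17 × 7 = 119 ≡ 1 (mod 59)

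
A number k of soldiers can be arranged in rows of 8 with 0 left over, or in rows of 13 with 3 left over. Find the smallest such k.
M = 8 × 13 = 104. M₁ = 13, y₁ ≡ 5 (mod 8). M₂ = 8, y₂ ≡ 5 (mod 13). k = 0×13×5 + 3×8×5 ≡ 16 (mod 104)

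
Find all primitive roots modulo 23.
There are φ(22) = 10 primitive roots mod 23: {5, 7, 10, 11, 14, 15, 17, 19, 20, 21}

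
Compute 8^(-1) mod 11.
Since 11 is prime, by Fermat 8^(-1) ≡ 8^{9} ≡ 7 mod 11. Verify: 8 × 7 = 56 ≡ 1 mod 11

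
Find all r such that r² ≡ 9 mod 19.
The square roots of 9 mod 19 are 16 and 3. Verify: 16² = 256 ≡ 9 mod 19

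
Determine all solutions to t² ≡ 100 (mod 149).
The square roots of 100 mod 149 are 139 and 10. Verify: 139² = 19321 ≡ 100 (mod 149)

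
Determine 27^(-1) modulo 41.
Since 41 is prime, by Fermat 27^(-1) ≡ 27^{39} ≡ 38 (mod 41). Verify: 27 × 38 = 1026 ≡ 1 (mod 41)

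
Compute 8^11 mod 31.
By repeated squaring mod 31: 8^{1}≡8, 8^{2}≡2, 8^{4}≡4, 8^{8}≡16. Then 8^{11} = 8^{8+2+1} ≡ 16 × 2 × 8 ≡ 8 mod 31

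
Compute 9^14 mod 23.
By repeated squaring mod 23: 9^{1}≡9, 9^{2}≡12, 9^{4}≡6, 9^{8}≡13. Then 9^{14} = 9^{8+4+2} ≡ 13 × 6 × 12 ≡ 16 mod 23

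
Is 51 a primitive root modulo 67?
ord_67(51) divides 66. For each prime q|66: 51^{33}≡66, 51^{22}≡37, 51^{6}≡14, none ≡ 1. So 51 has order 66 and is a primitive root mod 67.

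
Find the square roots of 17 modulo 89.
The square roots of 17 mod 89 are 62 and 27. Verify: 62² = 3844 ≡ 17 mod 89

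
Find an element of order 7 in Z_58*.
7 has order 7 mod 58 since 7^{7} ≡ 1 mod 58 and no smaller power works.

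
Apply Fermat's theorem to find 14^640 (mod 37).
By Fermat: 14^{36} ≡ 1 (mod 37). 640 ≡ 28 (mod 36). So 14^{640} ≡ 14^{28} ≡ 10 (mod 37)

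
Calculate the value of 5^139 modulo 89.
Using Fermat: 5^{88} ≡ 1 mod 89. 139 ≡ 51 mod 88. So 5^{139} ≡ 5^{51} ≡ 72 mod 89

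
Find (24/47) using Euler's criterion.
(24/47) = 24^{23} mod 47 = 1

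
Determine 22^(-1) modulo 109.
Since 109 is prime, by Fermat 22^(-1) ≡ 22^{107} ≡ 5 mod 109. Verify: 22 × 5 = 110 ≡ 1 mod 109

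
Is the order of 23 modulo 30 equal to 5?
Powers of 23 mod 30: 23^1≡23, 23^2≡19, 23^3≡17, 23^4≡1. Already 23^4≡1, so the order is 4 < 5. No, the actual order is 4.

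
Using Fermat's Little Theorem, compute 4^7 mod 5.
By Fermat: 4^{4} ≡ 1 mod 5. So 4^{7} = 4^{4} · 4^{3} ≡ 4^{3} ≡ 4 mod 5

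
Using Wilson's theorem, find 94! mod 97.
(96)! = (94)! × (95) × (96) ≡ -1 mod 97. So (94)! ≡ -1 × [(96)(95)]^(-1) ≡ 48 mod 97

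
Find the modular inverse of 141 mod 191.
Since 191 is prime, by Fermat 141^(-1) ≡ 141^{189} ≡ 42 (mod 191). Verify: 141 × 42 = 5922 ≡ 1 (mod 191)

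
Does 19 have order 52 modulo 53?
ord_53(19) divides 52. For each prime q|52: 19^{26}≡52, 19^{4}≡47, none ≡ 1. So 19 has order 52 and is a primitive root mod 53.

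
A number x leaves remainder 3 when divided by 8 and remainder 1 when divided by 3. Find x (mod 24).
M = 8 × 3 = 24. M₁ = 3, y₁ ≡ 3 (mod 8). M₂ = 8, y₂ ≡ 2 (mod 3). x = 3×3×3 + 1×8×2 ≡ 19 (mod 24)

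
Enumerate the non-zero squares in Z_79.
Quadratic residues modulo 79: {1, 2, 4, 5, 8, 9, 10, 11, 13, 16, 18, 19, 20, 21, 22, 23, 25, 26, 31, 32, 36, 38, 40, 42, 44, 45, 46, 49, 50, 51, 52, 55, 62, 64, 65, 67, 72, 73, 76}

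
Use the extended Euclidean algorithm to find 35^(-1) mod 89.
Extended GCD: 35(28) + 89(-11) = 1. So 35^(-1) ≡ 28 (mod 89). Verify: 35 × 28 = 980 ≡ 1 (mod 89)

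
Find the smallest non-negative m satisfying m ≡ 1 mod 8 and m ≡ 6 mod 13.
M = 8 × 13 = 104. M₁ = 13, y₁ ≡ 5 mod 8. M₂ = 8, y₂ ≡ 5 mod 13. m = 1×13×5 + 6×8×5 ≡ 97 mod 104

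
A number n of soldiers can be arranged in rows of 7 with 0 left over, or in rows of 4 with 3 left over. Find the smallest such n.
M = 7 × 4 = 28. M₁ = 4, y₁ ≡ 2 (mod 7). M₂ = 7, y₂ ≡ 3 (mod 4). n = 0×4×2 + 3×7×3 ≡ 7 (mod 28)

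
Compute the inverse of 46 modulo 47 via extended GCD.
Extended GCD: 46(-1) + 47(1) = 1. So 46^(-1) ≡ -1 ≡ 46 (mod 47). Verify: 46 × 46 = 2116 ≡ 1 (mod 47)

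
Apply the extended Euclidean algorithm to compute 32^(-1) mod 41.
Extended GCD: 32(9) + 41(-7) = 1. So 32^(-1) ≡ 9 (mod 41). Verify: 32 × 9 = 288 ≡ 1 (mod 41)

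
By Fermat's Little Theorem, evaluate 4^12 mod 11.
By Fermat: 4^{10} ≡ 1 mod 11. So 4^{12} = 4^{10} · 4^{2} ≡ 4^{2} ≡ 5 mod 11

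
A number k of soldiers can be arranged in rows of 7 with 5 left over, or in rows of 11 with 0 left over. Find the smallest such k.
M = 7 × 11 = 77. M₁ = 11, y₁ ≡ 2 mod 7. M₂ = 7, y₂ ≡ 8 mod 11. k = 5×11×2 + 0×7×8 ≡ 33 mod 77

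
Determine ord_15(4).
Powers of 4 mod 15: 4^1≡4, 4^2≡1. So the order of 4 is 2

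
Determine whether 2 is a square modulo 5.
By Euler's criterion: 2^{2} ≡ 4 mod 5. Since this equals -1 (≡ 4), 2 is not a QR.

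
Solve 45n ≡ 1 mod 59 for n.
Since 59 is prime, by Fermat 45^(-1) ≡ 45^{57} ≡ 21 mod 59. Verify: 45 × 21 = 945 ≡ 1 mod 59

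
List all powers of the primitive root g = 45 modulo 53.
45^1, 45^2, ..., 45^{52} mod 53: [45, 11, 18, 15, 39, 6, 5, 13, 2, 37, 22, 36, 30, 25, 12, 10, 26, 4, 21, 44, 19, 7, 50, 24, 20, 52, 8, 42, 35, 38, 14, 47, 48, 40, 51, 16, 31, 17, 23, 28, 41, 43, 27, 49, 32, 9, 34, 46, 3, 29, 33, 1]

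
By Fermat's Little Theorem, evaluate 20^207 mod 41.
By Fermat: 20^{40} ≡ 1 (mod 41). 207 ≡ 7 (mod 40). So 20^{207} ≡ 20^{7} ≡ 8 (mod 41)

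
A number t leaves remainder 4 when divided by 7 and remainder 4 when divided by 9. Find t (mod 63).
M = 7 × 9 = 63. M₁ = 9, y₁ ≡ 4 (mod 7). M₂ = 7, y₂ ≡ 4 (mod 9). t = 4×9×4 + 4×7×4 ≡ 4 (mod 63)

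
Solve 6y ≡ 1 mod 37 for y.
Since 37 is prime, by Fermat 6^(-1) ≡ 6^{35} ≡ 31 mod 37. Verify: 6 × 31 = 186 ≡ 1 mod 37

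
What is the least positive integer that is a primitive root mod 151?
g = 6. For each prime q|150: 6^{75}≡150, 6^{50}≡32, 6^{30}≡59, none ≡ 1, so ord_151(6) = 150 and 6 is a primitive root.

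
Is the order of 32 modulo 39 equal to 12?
Powers of 32 mod 39: 32^1≡32, 32^2≡10, 32^3≡8, 32^4≡22, 32^5≡2, 32^6≡25, 32^7≡20, 32^8≡16, 32^9≡5, 32^10≡4, 32^11≡11, 32^12≡1. First k with 32^k≡1 is k=12. Yes, ord_39(32) = 12.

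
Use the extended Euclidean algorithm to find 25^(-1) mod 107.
Extended GCD: 25(30) + 107(-7) = 1. So 25^(-1) ≡ 30 mod 107. Verify: 25 × 30 = 750 ≡ 1 mod 107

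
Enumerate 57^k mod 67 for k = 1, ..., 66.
57^1, 57^2, ..., 57^{66} mod 67: [57, 33, 5, 17, 31, 25, 18, 21, 58, 23, 38, 22, 48, 56, 43, 39, 12, 14, 61, 60, 3, 37, 32, 15, 51, 26, 8, 54, 63, 40, 2, 47, 66, 10, 34, 62, 50, 36, 42, 49, 46, 9, 44, 29, 45, 19, 11, 24, 28, 55, 53, 6, 7, 64, 30, 35, 52, 16, 41, 59, 13, 4, 27, 65, 20, 1]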